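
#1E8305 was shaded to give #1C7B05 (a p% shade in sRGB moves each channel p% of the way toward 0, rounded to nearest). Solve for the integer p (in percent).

#1E8305 is rgb(30, 131, 5); #1C7B05 is rgb(28, 123, 5).
On the G channel (widest range): 123 ≈ 131 + (p/100)(0 − 131), so p ≈ 100×(123 − 131)/(0 − 131) = -800/-131 = 6.11.
p = 6 reproduces all three channels after rounding.

6%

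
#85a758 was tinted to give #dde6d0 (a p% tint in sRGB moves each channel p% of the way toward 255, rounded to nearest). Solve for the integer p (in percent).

#85a758 is rgb(133, 167, 88); #dde6d0 is rgb(221, 230, 208).
On the B channel (widest range): 208 ≈ 88 + (p/100)(255 − 88), so p ≈ 100×(208 − 88)/(255 − 88) = 12000/167 = 71.86.
p = 72 reproduces all three channels after rounding.

72%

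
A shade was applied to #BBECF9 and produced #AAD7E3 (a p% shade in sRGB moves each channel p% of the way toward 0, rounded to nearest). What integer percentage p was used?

#BBECF9 is rgb(187, 236, 249); #AAD7E3 is rgb(170, 215, 227).
On the B channel (widest range): 227 ≈ 249 + (p/100)(0 − 249), so p ≈ 100×(227 − 249)/(0 − 249) = -2200/-249 = 8.84.
p = 9 reproduces all three channels after rounding.

9%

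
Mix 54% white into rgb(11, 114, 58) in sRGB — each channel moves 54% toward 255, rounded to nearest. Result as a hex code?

#8fbea4

Lerp each channel 54% toward 255:
  R: 11 + 0.54×(255−11) = 11 + 131.76 = 142.76 → 143
  G: 114 + 0.54×(255−114) = 114 + 76.14 = 190.14 → 190
  B: 58 + 0.54×(255−58) = 58 + 106.38 = 164.38 → 164
rgb(143, 190, 164) = #8fbea4.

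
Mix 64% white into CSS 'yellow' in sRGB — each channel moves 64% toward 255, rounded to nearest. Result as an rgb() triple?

CSS yellow is rgb(255, 255, 0).
Per channel, c → c + 0.64(255 − c):
  R: 255 + 0.64×(255−255) = 255 + 0 = 255 → 255
  G: 255 + 0.64×(255−255) = 255 + 0 = 255 → 255
  B: 0 + 0.64×(255−0) = 0 + 163.2 = 163.2 → 163

rgb(255, 255, 163)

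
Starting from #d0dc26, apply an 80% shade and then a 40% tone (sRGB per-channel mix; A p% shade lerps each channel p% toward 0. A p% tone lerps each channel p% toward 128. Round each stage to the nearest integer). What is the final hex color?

#d0dc26 is rgb(208, 220, 38).
Per channel, c → c + 0.8(0 − c):
  R: 208 + 0.8×(0−208) = 208 − 166.4 = 41.6 → 42
  G: 220 − 176 = 44 → 44
  B: 38 + 0.8×(0−38) = 38 − 30.4 = 7.6 → 8
After the shade: rgb(42, 44, 8) = #2a2c08.
Lerp each channel 40% toward 128:
  R: 42 + 0.4×(128−42) = 42 + 34.4 = 76.4 → 76
  G: 44 + 0.4×(128−44) = 44 + 33.6 = 77.6 → 78
  B: 8 + 0.4×(128−8) = 8 + 48 = 56 → 56
rgb(76, 78, 56) = #4c4e38.

#4c4e38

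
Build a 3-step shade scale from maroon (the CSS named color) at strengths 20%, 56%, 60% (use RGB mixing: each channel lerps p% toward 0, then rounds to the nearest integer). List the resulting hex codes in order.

#660000, #380000, #330000

CSS maroon is rgb(128, 0, 0).
20%: (128 − 25.6 = 102.4→102, 0→0, 0→0) → #660000
56%: (128 − 71.68 = 56.32→56, 0→0, 0→0) → #380000
60%: (128 − 76.8 = 51.2→51, 0→0, 0→0) → #330000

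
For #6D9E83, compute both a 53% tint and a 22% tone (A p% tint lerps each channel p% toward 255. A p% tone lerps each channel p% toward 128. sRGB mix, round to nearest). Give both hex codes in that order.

#BAD1C5, #719782

#6D9E83 is rgb(109, 158, 131).
53% tint:
  R: 109 + 0.53×(255−109) = 109 + 77.38 = 186.38 → 186
  G: 158 + 0.53×(255−158) = 158 + 51.41 = 209.41 → 209
  B: 131 + 0.53×(255−131) = 131 + 65.72 = 196.72 → 197
  → #BAD1C5
22% tone:
  R: 109 + 4.18 = 113.18 → 113
  G: 158 − 6.6 = 151.4 → 151
  B: 131 + 0.22×(128−131) = 131 − 0.66 = 130.34 → 130
  → #719782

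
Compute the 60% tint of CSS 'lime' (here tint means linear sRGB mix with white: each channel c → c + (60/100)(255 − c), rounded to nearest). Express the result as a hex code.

CSS lime is rgb(0, 255, 0).
Per channel, c → c + 0.6(255 − c):
  R: 0 + 0.6×(255−0) = 0 + 153 = 153 → 153
  G: 255 + 0.6×(255−255) = 255 + 0 = 255 → 255
  B: 0 + 153 = 153 → 153
rgb(153, 255, 153) = #99FF99.

#99FF99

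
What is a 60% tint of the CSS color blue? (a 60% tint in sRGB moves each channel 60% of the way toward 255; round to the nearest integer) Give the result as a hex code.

CSS blue is rgb(0, 0, 255).
A 60% tint moves each channel 60% toward 255:
  R: 0 + 153 = 153 → 153
  G: 0 + 0.6×(255−0) = 0 + 153 = 153 → 153
  B: 255 + 0.6×(255−255) = 255 + 0 = 255 → 255
rgb(153, 153, 255) = #9999ff.

#9999ff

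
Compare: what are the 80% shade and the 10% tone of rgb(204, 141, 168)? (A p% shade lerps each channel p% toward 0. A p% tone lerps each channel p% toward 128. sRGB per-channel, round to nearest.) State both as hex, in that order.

#291c22, #c48ca4

80% shade:
  R: 204 + 0.8×(0−204) = 204 − 163.2 = 40.8 → 41
  G: 141 + 0.8×(0−141) = 141 − 112.8 = 28.2 → 28
  B: 168 − 134.4 = 33.6 → 34
  → #291c22
10% tone:
  R: 204 + 0.1×(128−204) = 204 − 7.6 = 196.4 → 196
  G: 141 + 0.1×(128−141) = 141 − 1.3 = 139.7 → 140
  B: 168 + 0.1×(128−168) = 168 − 4 = 164 → 164
  → #c48ca4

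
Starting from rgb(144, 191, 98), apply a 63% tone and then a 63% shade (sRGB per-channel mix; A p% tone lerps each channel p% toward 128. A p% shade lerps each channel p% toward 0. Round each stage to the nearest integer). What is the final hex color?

#32382B

Lerp each channel 63% toward 128:
  R: 144 − 10.08 = 133.92 → 134
  G: 191 + 0.63×(128−191) = 191 − 39.69 = 151.31 → 151
  B: 98 + 0.63×(128−98) = 98 + 18.9 = 116.9 → 117
After the tone: rgb(134, 151, 117) = #869775.
Lerp each channel 63% toward 0:
  R: 134 + 0.63×(0−134) = 134 − 84.42 = 49.58 → 50
  G: 151 + 0.63×(0−151) = 151 − 95.13 = 55.87 → 56
  B: 117 + 0.63×(0−117) = 117 − 73.71 = 43.29 → 43
rgb(50, 56, 43) = #32382B.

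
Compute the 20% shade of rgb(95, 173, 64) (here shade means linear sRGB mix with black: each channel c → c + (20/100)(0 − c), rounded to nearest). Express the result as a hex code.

Per channel, c → c + 0.2(0 − c):
  R: 95 + 0.2×(0−95) = 95 − 19 = 76 → 76
  G: 173 − 34.6 = 138.4 → 138
  B: 64 − 12.8 = 51.2 → 51
rgb(76, 138, 51) = #4c8a33.

#4c8a33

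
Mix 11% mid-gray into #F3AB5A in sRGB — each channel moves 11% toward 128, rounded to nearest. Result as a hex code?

#F3AB5A is rgb(243, 171, 90).
An 11% tone moves each channel 11% toward 128:
  R: 243 − 12.65 = 230.35 → 230
  G: 171 + 0.11×(128−171) = 171 − 4.73 = 166.27 → 166
  B: 90 + 0.11×(128−90) = 90 + 4.18 = 94.18 → 94
rgb(230, 166, 94) = #E6A65E.

#E6A65E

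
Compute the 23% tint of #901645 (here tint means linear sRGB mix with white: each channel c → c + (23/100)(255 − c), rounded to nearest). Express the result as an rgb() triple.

rgb(170, 76, 112)

#901645 is rgb(144, 22, 69).
Per channel, c → c + 0.23(255 − c):
  R: 144 + 25.53 = 169.53 → 170
  G: 22 + 0.23×(255−22) = 22 + 53.59 = 75.59 → 76
  B: 69 + 42.78 = 111.78 → 112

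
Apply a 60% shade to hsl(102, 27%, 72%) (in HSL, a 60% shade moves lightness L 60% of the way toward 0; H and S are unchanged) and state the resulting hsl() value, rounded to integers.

hsl(102, 27%, 29%)

L moves 60% from 72 toward 0: 72 − 43.2 = 28.8 → 29.
H and S are unchanged.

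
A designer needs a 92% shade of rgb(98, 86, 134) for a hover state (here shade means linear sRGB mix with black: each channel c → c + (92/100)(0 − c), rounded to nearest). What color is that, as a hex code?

#08070b

Lerp each channel 92% toward 0:
  R: 98 − 90.16 = 7.84 → 8
  G: 86 − 79.12 = 6.88 → 7
  B: 134 + 0.92×(0−134) = 134 − 123.28 = 10.72 → 11
rgb(8, 7, 11) = #08070b.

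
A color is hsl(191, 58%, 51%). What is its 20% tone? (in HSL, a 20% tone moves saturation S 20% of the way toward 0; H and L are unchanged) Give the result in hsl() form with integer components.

hsl(191, 46%, 51%)

S moves 20% from 58 toward 0: 58 − 11.6 = 46.4 → 46.
H and L are unchanged.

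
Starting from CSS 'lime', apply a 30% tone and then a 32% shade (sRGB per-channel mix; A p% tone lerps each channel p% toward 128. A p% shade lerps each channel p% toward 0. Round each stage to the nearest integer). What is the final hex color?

CSS lime is rgb(0, 255, 0).
Lerp each channel 30% toward 128:
  R: 0 + 0.3×(128−0) = 0 + 38.4 = 38.4 → 38
  G: 255 − 38.1 = 216.9 → 217
  B: 0 + 38.4 = 38.4 → 38
After the tone: rgb(38, 217, 38) = #26d926.
Lerp each channel 32% toward 0:
  R: 38 − 12.16 = 25.84 → 26
  G: 217 − 69.44 = 147.56 → 148
  B: 38 + 0.32×(0−38) = 38 − 12.16 = 25.84 → 26
rgb(26, 148, 26) = #1a941a.

#1a941a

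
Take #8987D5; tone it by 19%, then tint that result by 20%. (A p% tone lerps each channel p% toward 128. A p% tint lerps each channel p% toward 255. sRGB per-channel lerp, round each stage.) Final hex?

#8987D5 is rgb(137, 135, 213).
A 19% tone moves each channel 19% toward 128:
  R: 137 − 1.71 = 135.29 → 135
  G: 135 − 1.33 = 133.67 → 134
  B: 213 − 16.15 = 196.85 → 197
After the tone: rgb(135, 134, 197) = #8786C5.
Per channel, c → c + 0.2(255 − c):
  R: 135 + 0.2×(255−135) = 135 + 24 = 159 → 159
  G: 134 + 24.2 = 158.2 → 158
  B: 197 + 0.2×(255−197) = 197 + 11.6 = 208.6 → 209
rgb(159, 158, 209) = #9F9ED1.

#9F9ED1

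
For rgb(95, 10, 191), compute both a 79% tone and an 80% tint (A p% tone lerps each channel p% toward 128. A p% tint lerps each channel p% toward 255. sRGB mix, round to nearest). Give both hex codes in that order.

#79678d, #dfcef2

79% tone:
  R: 95 + 0.79×(128−95) = 95 + 26.07 = 121.07 → 121
  G: 10 + 0.79×(128−10) = 10 + 93.22 = 103.22 → 103
  B: 191 + 0.79×(128−191) = 191 − 49.77 = 141.23 → 141
  → #79678d
80% tint:
  R: 95 + 0.8×(255−95) = 95 + 128 = 223 → 223
  G: 10 + 196 = 206 → 206
  B: 191 + 51.2 = 242.2 → 242
  → #dfcef2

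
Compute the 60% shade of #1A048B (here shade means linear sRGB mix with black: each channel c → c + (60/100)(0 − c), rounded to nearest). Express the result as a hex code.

#0A0238

#1A048B is rgb(26, 4, 139).
A 60% shade moves each channel 60% toward 0:
  R: 26 + 0.6×(0−26) = 26 − 15.6 = 10.4 → 10
  G: 4 − 2.4 = 1.6 → 2
  B: 139 + 0.6×(0−139) = 139 − 83.4 = 55.6 → 56
rgb(10, 2, 56) = #0A0238.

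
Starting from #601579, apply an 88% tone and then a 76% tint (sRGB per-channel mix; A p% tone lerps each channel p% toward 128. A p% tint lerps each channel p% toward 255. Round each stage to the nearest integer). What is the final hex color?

#E0DDE0

#601579 is rgb(96, 21, 121).
Per channel, c → c + 0.88(128 − c):
  R: 96 + 0.88×(128−96) = 96 + 28.16 = 124.16 → 124
  G: 21 + 0.88×(128−21) = 21 + 94.16 = 115.16 → 115
  B: 121 + 6.16 = 127.16 → 127
After the tone: rgb(124, 115, 127) = #7C737F.
Per channel, c → c + 0.76(255 − c):
  R: 124 + 0.76×(255−124) = 124 + 99.56 = 223.56 → 224
  G: 115 + 0.76×(255−115) = 115 + 106.4 = 221.4 → 221
  B: 127 + 97.28 = 224.28 → 224
rgb(224, 221, 224) = #E0DDE0.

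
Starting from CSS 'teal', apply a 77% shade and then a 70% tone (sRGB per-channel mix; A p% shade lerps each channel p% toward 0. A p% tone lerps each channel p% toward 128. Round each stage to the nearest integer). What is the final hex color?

#5A6262

CSS teal is rgb(0, 128, 128).
A 77% shade moves each channel 77% toward 0:
  R: 0 + 0 = 0 → 0
  G: 128 + 0.77×(0−128) = 128 − 98.56 = 29.44 → 29
  B: 128 + 0.77×(0−128) = 128 − 98.56 = 29.44 → 29
After the shade: rgb(0, 29, 29) = #001D1D.
A 70% tone moves each channel 70% toward 128:
  R: 0 + 0.7×(128−0) = 0 + 89.6 = 89.6 → 90
  G: 29 + 0.7×(128−29) = 29 + 69.3 = 98.3 → 98
  B: 29 + 69.3 = 98.3 → 98
rgb(90, 98, 98) = #5A6262.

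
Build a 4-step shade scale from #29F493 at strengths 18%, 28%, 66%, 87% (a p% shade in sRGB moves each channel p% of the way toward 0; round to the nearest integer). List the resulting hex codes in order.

#22C879, #1EB06A, #0E5332, #052013

#29F493 is rgb(41, 244, 147).
18%: (41 − 7.38 = 33.62→34, 244 − 43.92 = 200.08→200, 147 − 26.46 = 120.54→121) → #22C879
28%: (41 − 11.48 = 29.52→30, 244 − 68.32 = 175.68→176, 147 − 41.16 = 105.84→106) → #1EB06A
66%: (41 − 27.06 = 13.94→14, 244 − 161.04 = 82.96→83, 147 − 97.02 = 49.98→50) → #0E5332
87%: (41 − 35.67 = 5.33→5, 244 − 212.28 = 31.72→32, 147 − 127.89 = 19.11→19) → #052013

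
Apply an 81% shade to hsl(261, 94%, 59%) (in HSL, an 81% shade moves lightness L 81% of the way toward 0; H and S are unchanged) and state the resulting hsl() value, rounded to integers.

L moves 81% from 59 toward 0: 59 − 47.79 = 11.21 → 11.
H and S are unchanged.

hsl(261, 94%, 11%)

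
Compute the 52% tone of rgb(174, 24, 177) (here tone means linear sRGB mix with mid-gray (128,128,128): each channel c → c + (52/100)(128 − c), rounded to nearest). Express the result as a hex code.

A 52% tone moves each channel 52% toward 128:
  R: 174 + 0.52×(128−174) = 174 − 23.92 = 150.08 → 150
  G: 24 + 54.08 = 78.08 → 78
  B: 177 − 25.48 = 151.52 → 152
rgb(150, 78, 152) = #964E98.

#964E98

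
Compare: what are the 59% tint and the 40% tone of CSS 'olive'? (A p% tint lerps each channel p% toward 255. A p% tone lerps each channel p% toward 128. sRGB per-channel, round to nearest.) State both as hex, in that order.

#CBCB96, #808033

CSS olive is rgb(128, 128, 0).
59% tint:
  R: 128 + 0.59×(255−128) = 128 + 74.93 = 202.93 → 203
  G: 128 + 74.93 = 202.93 → 203
  B: 0 + 0.59×(255−0) = 0 + 150.45 = 150.45 → 150
  → #CBCB96
40% tone:
  R: 128 + 0.4×(128−128) = 128 + 0 = 128 → 128
  G: 128 + 0.4×(128−128) = 128 + 0 = 128 → 128
  B: 0 + 51.2 = 51.2 → 51
  → #808033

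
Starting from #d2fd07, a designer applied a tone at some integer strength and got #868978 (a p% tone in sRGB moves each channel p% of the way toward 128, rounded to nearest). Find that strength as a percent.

93%

#d2fd07 is rgb(210, 253, 7); #868978 is rgb(134, 137, 120).
On the G channel (widest range): 137 ≈ 253 + (p/100)(128 − 253), so p ≈ 100×(137 − 253)/(128 − 253) = -11600/-125 = 92.80.
p = 93 reproduces all three channels after rounding.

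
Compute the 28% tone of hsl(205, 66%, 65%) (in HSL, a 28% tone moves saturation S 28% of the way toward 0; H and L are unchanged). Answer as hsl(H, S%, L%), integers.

S moves 28% from 66 toward 0: 66 − 18.48 = 47.52 → 48.
H and L are unchanged.

hsl(205, 48%, 65%)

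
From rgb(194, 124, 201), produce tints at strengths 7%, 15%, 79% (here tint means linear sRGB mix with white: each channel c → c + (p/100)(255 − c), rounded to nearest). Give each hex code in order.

#C685CD, #CB90D1, #F2E3F4

7%: (194 + 4.27 = 198.27→198, 124 + 9.17 = 133.17→133, 201 + 3.78 = 204.78→205) → #C685CD
15%: (194 + 9.15 = 203.15→203, 124 + 19.65 = 143.65→144, 201 + 8.1 = 209.1→209) → #CB90D1
79%: (194 + 48.19 = 242.19→242, 124 + 103.49 = 227.49→227, 201 + 42.66 = 243.66→244) → #F2E3F4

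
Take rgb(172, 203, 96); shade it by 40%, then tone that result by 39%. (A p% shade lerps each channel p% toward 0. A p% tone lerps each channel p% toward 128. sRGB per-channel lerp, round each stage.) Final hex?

#717c55

Lerp each channel 40% toward 0:
  R: 172 + 0.4×(0−172) = 172 − 68.8 = 103.2 → 103
  G: 203 + 0.4×(0−203) = 203 − 81.2 = 121.8 → 122
  B: 96 + 0.4×(0−96) = 96 − 38.4 = 57.6 → 58
After the shade: rgb(103, 122, 58) = #677a3a.
Per channel, c → c + 0.39(128 − c):
  R: 103 + 0.39×(128−103) = 103 + 9.75 = 112.75 → 113
  G: 122 + 0.39×(128−122) = 122 + 2.34 = 124.34 → 124
  B: 58 + 0.39×(128−58) = 58 + 27.3 = 85.3 → 85
rgb(113, 124, 85) = #717c55.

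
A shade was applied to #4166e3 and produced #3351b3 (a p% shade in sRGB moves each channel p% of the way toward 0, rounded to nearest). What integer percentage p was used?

21%

#4166e3 is rgb(65, 102, 227); #3351b3 is rgb(51, 81, 179).
On the B channel (widest range): 179 ≈ 227 + (p/100)(0 − 227), so p ≈ 100×(179 − 227)/(0 − 227) = -4800/-227 = 21.15.
p = 21 reproduces all three channels after rounding.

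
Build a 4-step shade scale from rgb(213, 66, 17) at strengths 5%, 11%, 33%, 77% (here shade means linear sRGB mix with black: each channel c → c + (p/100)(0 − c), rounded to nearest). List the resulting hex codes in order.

5%: (213 − 10.65 = 202.35→202, 66 − 3.3 = 62.7→63, 17 − 0.85 = 16.15→16) → #CA3F10
11%: (213 − 23.43 = 189.57→190, 66 − 7.26 = 58.74→59, 17 − 1.87 = 15.13→15) → #BE3B0F
33%: (213 − 70.29 = 142.71→143, 66 − 21.78 = 44.22→44, 17 − 5.61 = 11.39→11) → #8F2C0B
77%: (213 − 164.01 = 48.99→49, 66 − 50.82 = 15.18→15, 17 − 13.09 = 3.91→4) → #310F04

#CA3F10, #BE3B0F, #8F2C0B, #310F04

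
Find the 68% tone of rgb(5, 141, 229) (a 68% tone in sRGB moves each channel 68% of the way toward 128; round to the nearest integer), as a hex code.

#5984A0

Lerp each channel 68% toward 128:
  R: 5 + 0.68×(128−5) = 5 + 83.64 = 88.64 → 89
  G: 141 − 8.84 = 132.16 → 132
  B: 229 + 0.68×(128−229) = 229 − 68.68 = 160.32 → 160
rgb(89, 132, 160) = #5984A0.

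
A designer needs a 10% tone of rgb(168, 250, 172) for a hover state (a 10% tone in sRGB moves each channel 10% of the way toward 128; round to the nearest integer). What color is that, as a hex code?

Lerp each channel 10% toward 128:
  R: 168 − 4 = 164 → 164
  G: 250 − 12.2 = 237.8 → 238
  B: 172 + 0.1×(128−172) = 172 − 4.4 = 167.6 → 168
rgb(164, 238, 168) = #A4EEA8.

#A4EEA8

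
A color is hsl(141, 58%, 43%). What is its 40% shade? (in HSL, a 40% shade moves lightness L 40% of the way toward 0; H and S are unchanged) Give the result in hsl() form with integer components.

hsl(141, 58%, 26%)

L moves 40% from 43 toward 0: 43 − 17.2 = 25.8 → 26.
H and S are unchanged.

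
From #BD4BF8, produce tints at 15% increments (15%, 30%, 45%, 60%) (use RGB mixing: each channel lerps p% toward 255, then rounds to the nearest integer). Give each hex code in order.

#BD4BF8 is rgb(189, 75, 248).
15%: (189 + 9.9 = 198.9→199, 75 + 27 = 102→102, 248 + 1.05 = 249.05→249) → #C766F9
30%: (189 + 19.8 = 208.8→209, 75 + 54 = 129→129, 248 + 2.1 = 250.1→250) → #D181FA
45%: (189 + 29.7 = 218.7→219, 75 + 81 = 156→156, 248 + 3.15 = 251.15→251) → #DB9CFB
60%: (189 + 39.6 = 228.6→229, 75 + 108 = 183→183, 248 + 4.2 = 252.2→252) → #E5B7FC

#C766F9, #D181FA, #DB9CFB, #E5B7FC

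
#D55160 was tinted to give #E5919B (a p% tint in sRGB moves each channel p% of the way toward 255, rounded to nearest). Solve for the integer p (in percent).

37%

#D55160 is rgb(213, 81, 96); #E5919B is rgb(229, 145, 155).
On the G channel (widest range): 145 ≈ 81 + (p/100)(255 − 81), so p ≈ 100×(145 − 81)/(255 − 81) = 6400/174 = 36.78.
p = 37 reproduces all three channels after rounding.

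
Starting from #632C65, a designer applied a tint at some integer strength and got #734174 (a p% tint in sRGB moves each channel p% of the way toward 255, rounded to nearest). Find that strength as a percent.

#632C65 is rgb(99, 44, 101); #734174 is rgb(115, 65, 116).
On the G channel (widest range): 65 ≈ 44 + (p/100)(255 − 44), so p ≈ 100×(65 − 44)/(255 − 44) = 2100/211 = 9.95.
p = 10 reproduces all three channels after rounding.

10%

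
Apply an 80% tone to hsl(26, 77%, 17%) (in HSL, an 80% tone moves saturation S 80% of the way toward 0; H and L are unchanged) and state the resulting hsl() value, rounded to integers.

S moves 80% from 77 toward 0: 77 − 61.6 = 15.4 → 15.
H and L are unchanged.

hsl(26, 15%, 17%)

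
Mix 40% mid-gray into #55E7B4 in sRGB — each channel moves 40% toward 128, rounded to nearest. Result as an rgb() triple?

rgb(102, 190, 159)

#55E7B4 is rgb(85, 231, 180).
A 40% tone moves each channel 40% toward 128:
  R: 85 + 0.4×(128−85) = 85 + 17.2 = 102.2 → 102
  G: 231 − 41.2 = 189.8 → 190
  B: 180 + 0.4×(128−180) = 180 − 20.8 = 159.2 → 159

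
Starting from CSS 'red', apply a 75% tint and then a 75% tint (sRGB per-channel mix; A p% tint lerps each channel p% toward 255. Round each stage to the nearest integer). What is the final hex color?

#ffefef

CSS red is rgb(255, 0, 0).
Per channel, c → c + 0.75(255 − c):
  R: 255 + 0.75×(255−255) = 255 + 0 = 255 → 255
  G: 0 + 191.25 = 191.25 → 191
  B: 0 + 191.25 = 191.25 → 191
After the tint: rgb(255, 191, 191) = #ffbfbf.
Per channel, c → c + 0.75(255 − c):
  R: 255 + 0.75×(255−255) = 255 + 0 = 255 → 255
  G: 191 + 48 = 239 → 239
  B: 191 + 0.75×(255−191) = 191 + 48 = 239 → 239
rgb(255, 239, 239) = #ffefef.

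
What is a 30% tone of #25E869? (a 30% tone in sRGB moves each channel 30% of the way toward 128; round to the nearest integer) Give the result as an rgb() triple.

#25E869 is rgb(37, 232, 105).
A 30% tone moves each channel 30% toward 128:
  R: 37 + 0.3×(128−37) = 37 + 27.3 = 64.3 → 64
  G: 232 − 31.2 = 200.8 → 201
  B: 105 + 0.3×(128−105) = 105 + 6.9 = 111.9 → 112

rgb(64, 201, 112)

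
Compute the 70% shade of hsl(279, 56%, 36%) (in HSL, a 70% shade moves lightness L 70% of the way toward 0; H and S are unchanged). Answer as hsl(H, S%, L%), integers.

hsl(279, 56%, 11%)

L moves 70% from 36 toward 0: 36 − 25.2 = 10.8 → 11.
H and S are unchanged.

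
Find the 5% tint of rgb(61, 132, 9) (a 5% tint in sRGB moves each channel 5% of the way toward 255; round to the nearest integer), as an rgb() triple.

A 5% tint moves each channel 5% toward 255:
  R: 61 + 9.7 = 70.7 → 71
  G: 132 + 0.05×(255−132) = 132 + 6.15 = 138.15 → 138
  B: 9 + 0.05×(255−9) = 9 + 12.3 = 21.3 → 21

rgb(71, 138, 21)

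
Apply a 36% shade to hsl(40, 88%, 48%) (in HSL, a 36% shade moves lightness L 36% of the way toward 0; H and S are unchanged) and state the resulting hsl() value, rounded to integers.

L moves 36% from 48 toward 0: 48 − 17.28 = 30.72 → 31.
H and S are unchanged.

hsl(40, 88%, 31%)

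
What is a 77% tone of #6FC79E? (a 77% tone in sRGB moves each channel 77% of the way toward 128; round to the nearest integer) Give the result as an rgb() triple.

#6FC79E is rgb(111, 199, 158).
A 77% tone moves each channel 77% toward 128:
  R: 111 + 0.77×(128−111) = 111 + 13.09 = 124.09 → 124
  G: 199 − 54.67 = 144.33 → 144
  B: 158 − 23.1 = 134.9 → 135

rgb(124, 144, 135)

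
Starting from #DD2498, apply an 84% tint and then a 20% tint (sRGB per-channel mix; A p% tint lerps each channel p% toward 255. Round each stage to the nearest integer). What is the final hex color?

#FBE3F2

#DD2498 is rgb(221, 36, 152).
Lerp each channel 84% toward 255:
  R: 221 + 28.56 = 249.56 → 250
  G: 36 + 0.84×(255−36) = 36 + 183.96 = 219.96 → 220
  B: 152 + 0.84×(255−152) = 152 + 86.52 = 238.52 → 239
After the tint: rgb(250, 220, 239) = #FADCEF.
A 20% tint moves each channel 20% toward 255:
  R: 250 + 0.2×(255−250) = 250 + 1 = 251 → 251
  G: 220 + 0.2×(255−220) = 220 + 7 = 227 → 227
  B: 239 + 0.2×(255−239) = 239 + 3.2 = 242.2 → 242
rgb(251, 227, 242) = #FBE3F2.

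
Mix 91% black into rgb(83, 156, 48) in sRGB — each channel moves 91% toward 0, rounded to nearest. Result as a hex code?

#070E04

Per channel, c → c + 0.91(0 − c):
  R: 83 + 0.91×(0−83) = 83 − 75.53 = 7.47 → 7
  G: 156 + 0.91×(0−156) = 156 − 141.96 = 14.04 → 14
  B: 48 + 0.91×(0−48) = 48 − 43.68 = 4.32 → 4
rgb(7, 14, 4) = #070E04.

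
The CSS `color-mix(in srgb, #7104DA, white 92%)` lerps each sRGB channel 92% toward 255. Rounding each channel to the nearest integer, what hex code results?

#F4EBFC

#7104DA is rgb(113, 4, 218).
Lerp each channel 92% toward 255:
  R: 113 + 0.92×(255−113) = 113 + 130.64 = 243.64 → 244
  G: 4 + 0.92×(255−4) = 4 + 230.92 = 234.92 → 235
  B: 218 + 0.92×(255−218) = 218 + 34.04 = 252.04 → 252
rgb(244, 235, 252) = #F4EBFC.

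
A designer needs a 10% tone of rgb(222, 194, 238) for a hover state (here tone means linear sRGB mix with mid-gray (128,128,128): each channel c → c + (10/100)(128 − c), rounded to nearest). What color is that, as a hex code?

#D5BBE3

Per channel, c → c + 0.1(128 − c):
  R: 222 + 0.1×(128−222) = 222 − 9.4 = 212.6 → 213
  G: 194 + 0.1×(128−194) = 194 − 6.6 = 187.4 → 187
  B: 238 − 11 = 227 → 227
rgb(213, 187, 227) = #D5BBE3.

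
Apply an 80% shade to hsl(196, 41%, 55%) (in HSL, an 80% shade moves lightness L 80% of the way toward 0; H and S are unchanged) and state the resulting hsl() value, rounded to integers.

hsl(196, 41%, 11%)

L moves 80% from 55 toward 0: 55 − 44 = 11 → 11.
H and S are unchanged.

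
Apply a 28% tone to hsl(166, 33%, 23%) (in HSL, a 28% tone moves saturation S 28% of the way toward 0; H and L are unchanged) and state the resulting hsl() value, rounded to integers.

hsl(166, 24%, 23%)

S moves 28% from 33 toward 0: 33 − 9.24 = 23.76 → 24.
H and L are unchanged.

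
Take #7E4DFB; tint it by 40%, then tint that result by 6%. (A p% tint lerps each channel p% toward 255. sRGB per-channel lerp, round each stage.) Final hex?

#7E4DFB is rgb(126, 77, 251).
Per channel, c → c + 0.4(255 − c):
  R: 126 + 0.4×(255−126) = 126 + 51.6 = 177.6 → 178
  G: 77 + 0.4×(255−77) = 77 + 71.2 = 148.2 → 148
  B: 251 + 0.4×(255−251) = 251 + 1.6 = 252.6 → 253
After the tint: rgb(178, 148, 253) = #B294FD.
A 6% tint moves each channel 6% toward 255:
  R: 178 + 4.62 = 182.62 → 183
  G: 148 + 0.06×(255−148) = 148 + 6.42 = 154.42 → 154
  B: 253 + 0.12 = 253.12 → 253
rgb(183, 154, 253) = #B79AFD.

#B79AFD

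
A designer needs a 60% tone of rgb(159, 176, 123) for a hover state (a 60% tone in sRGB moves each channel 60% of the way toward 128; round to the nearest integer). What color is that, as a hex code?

#8c937e

Per channel, c → c + 0.6(128 − c):
  R: 159 + 0.6×(128−159) = 159 − 18.6 = 140.4 → 140
  G: 176 + 0.6×(128−176) = 176 − 28.8 = 147.2 → 147
  B: 123 + 0.6×(128−123) = 123 + 3 = 126 → 126
rgb(140, 147, 126) = #8c937e.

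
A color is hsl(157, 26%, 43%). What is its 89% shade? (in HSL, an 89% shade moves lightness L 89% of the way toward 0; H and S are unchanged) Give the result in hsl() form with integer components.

L moves 89% from 43 toward 0: 43 − 38.27 = 4.73 → 5.
H and S are unchanged.

hsl(157, 26%, 5%)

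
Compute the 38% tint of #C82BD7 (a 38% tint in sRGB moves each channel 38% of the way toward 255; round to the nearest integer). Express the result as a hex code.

#DD7CE6

#C82BD7 is rgb(200, 43, 215).
Lerp each channel 38% toward 255:
  R: 200 + 0.38×(255−200) = 200 + 20.9 = 220.9 → 221
  G: 43 + 80.56 = 123.56 → 124
  B: 215 + 15.2 = 230.2 → 230
rgb(221, 124, 230) = #DD7CE6.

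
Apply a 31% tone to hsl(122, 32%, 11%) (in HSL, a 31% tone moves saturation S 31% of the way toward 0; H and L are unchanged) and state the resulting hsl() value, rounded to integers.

hsl(122, 22%, 11%)

S moves 31% from 32 toward 0: 32 − 9.92 = 22.08 → 22.
H and L are unchanged.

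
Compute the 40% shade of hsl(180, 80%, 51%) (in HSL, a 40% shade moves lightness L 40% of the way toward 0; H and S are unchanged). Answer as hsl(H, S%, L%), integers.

hsl(180, 80%, 31%)

L moves 40% from 51 toward 0: 51 − 20.4 = 30.6 → 31.
H and S are unchanged.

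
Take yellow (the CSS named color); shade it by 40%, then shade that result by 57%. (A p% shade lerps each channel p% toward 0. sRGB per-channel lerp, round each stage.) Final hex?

CSS yellow is rgb(255, 255, 0).
Lerp each channel 40% toward 0:
  R: 255 − 102 = 153 → 153
  G: 255 − 102 = 153 → 153
  B: 0 + 0 = 0 → 0
After the shade: rgb(153, 153, 0) = #999900.
A 57% shade moves each channel 57% toward 0:
  R: 153 + 0.57×(0−153) = 153 − 87.21 = 65.79 → 66
  G: 153 + 0.57×(0−153) = 153 − 87.21 = 65.79 → 66
  B: 0 + 0.57×(0−0) = 0 + 0 = 0 → 0
rgb(66, 66, 0) = #424200.

#424200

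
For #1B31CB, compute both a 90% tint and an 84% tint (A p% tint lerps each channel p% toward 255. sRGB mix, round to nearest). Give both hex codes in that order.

#E8EAFA, #DBDEF7

#1B31CB is rgb(27, 49, 203).
90% tint:
  R: 27 + 205.2 = 232.2 → 232
  G: 49 + 185.4 = 234.4 → 234
  B: 203 + 46.8 = 249.8 → 250
  → #E8EAFA
84% tint:
  R: 27 + 0.84×(255−27) = 27 + 191.52 = 218.52 → 219
  G: 49 + 0.84×(255−49) = 49 + 173.04 = 222.04 → 222
  B: 203 + 0.84×(255−203) = 203 + 43.68 = 246.68 → 247
  → #DBDEF7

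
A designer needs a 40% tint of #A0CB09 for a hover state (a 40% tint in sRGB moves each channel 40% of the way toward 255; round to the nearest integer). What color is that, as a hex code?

#A0CB09 is rgb(160, 203, 9).
Per channel, c → c + 0.4(255 − c):
  R: 160 + 0.4×(255−160) = 160 + 38 = 198 → 198
  G: 203 + 0.4×(255−203) = 203 + 20.8 = 223.8 → 224
  B: 9 + 98.4 = 107.4 → 107
rgb(198, 224, 107) = #C6E06B.

#C6E06B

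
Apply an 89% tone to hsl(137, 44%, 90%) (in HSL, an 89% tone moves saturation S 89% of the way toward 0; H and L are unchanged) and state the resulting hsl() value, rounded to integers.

hsl(137, 5%, 90%)

S moves 89% from 44 toward 0: 44 − 39.16 = 4.84 → 5.
H and L are unchanged.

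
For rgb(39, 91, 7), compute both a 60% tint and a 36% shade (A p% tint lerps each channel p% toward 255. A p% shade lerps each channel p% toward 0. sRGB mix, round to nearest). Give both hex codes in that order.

60% tint:
  R: 39 + 0.6×(255−39) = 39 + 129.6 = 168.6 → 169
  G: 91 + 0.6×(255−91) = 91 + 98.4 = 189.4 → 189
  B: 7 + 0.6×(255−7) = 7 + 148.8 = 155.8 → 156
  → #A9BD9C
36% shade:
  R: 39 + 0.36×(0−39) = 39 − 14.04 = 24.96 → 25
  G: 91 − 32.76 = 58.24 → 58
  B: 7 + 0.36×(0−7) = 7 − 2.52 = 4.48 → 4
  → #193A04

#A9BD9C, #193A04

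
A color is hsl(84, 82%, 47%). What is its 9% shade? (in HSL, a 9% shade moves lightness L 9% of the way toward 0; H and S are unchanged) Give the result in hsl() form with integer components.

L moves 9% from 47 toward 0: 47 − 4.23 = 42.77 → 43.
H and S are unchanged.

hsl(84, 82%, 43%)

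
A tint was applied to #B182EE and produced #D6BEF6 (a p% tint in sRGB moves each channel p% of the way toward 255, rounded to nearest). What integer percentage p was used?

#B182EE is rgb(177, 130, 238); #D6BEF6 is rgb(214, 190, 246).
On the G channel (widest range): 190 ≈ 130 + (p/100)(255 − 130), so p ≈ 100×(190 − 130)/(255 − 130) = 6000/125 = 48.00.
p = 48 reproduces all three channels after rounding.

48%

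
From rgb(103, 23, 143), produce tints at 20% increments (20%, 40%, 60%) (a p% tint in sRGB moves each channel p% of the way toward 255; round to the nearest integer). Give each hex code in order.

20%: (103 + 30.4 = 133.4→133, 23 + 46.4 = 69.4→69, 143 + 22.4 = 165.4→165) → #8545A5
40%: (103 + 60.8 = 163.8→164, 23 + 92.8 = 115.8→116, 143 + 44.8 = 187.8→188) → #A474BC
60%: (103 + 91.2 = 194.2→194, 23 + 139.2 = 162.2→162, 143 + 67.2 = 210.2→210) → #C2A2D2

#8545A5, #A474BC, #C2A2D2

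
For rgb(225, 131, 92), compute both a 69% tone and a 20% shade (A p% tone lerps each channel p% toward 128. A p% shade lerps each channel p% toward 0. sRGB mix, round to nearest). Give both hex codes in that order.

#9e8175, #b4694a

69% tone:
  R: 225 + 0.69×(128−225) = 225 − 66.93 = 158.07 → 158
  G: 131 + 0.69×(128−131) = 131 − 2.07 = 128.93 → 129
  B: 92 + 0.69×(128−92) = 92 + 24.84 = 116.84 → 117
  → #9e8175
20% shade:
  R: 225 + 0.2×(0−225) = 225 − 45 = 180 → 180
  G: 131 + 0.2×(0−131) = 131 − 26.2 = 104.8 → 105
  B: 92 − 18.4 = 73.6 → 74
  → #b4694a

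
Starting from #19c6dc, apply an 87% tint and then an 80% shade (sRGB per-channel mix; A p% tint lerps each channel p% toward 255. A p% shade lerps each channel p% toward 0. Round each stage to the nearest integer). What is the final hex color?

#19c6dc is rgb(25, 198, 220).
An 87% tint moves each channel 87% toward 255:
  R: 25 + 200.1 = 225.1 → 225
  G: 198 + 0.87×(255−198) = 198 + 49.59 = 247.59 → 248
  B: 220 + 0.87×(255−220) = 220 + 30.45 = 250.45 → 250
After the tint: rgb(225, 248, 250) = #e1f8fa.
Lerp each channel 80% toward 0:
  R: 225 − 180 = 45 → 45
  G: 248 − 198.4 = 49.6 → 50
  B: 250 + 0.8×(0−250) = 250 − 200 = 50 → 50
rgb(45, 50, 50) = #2d3232.

#2d3232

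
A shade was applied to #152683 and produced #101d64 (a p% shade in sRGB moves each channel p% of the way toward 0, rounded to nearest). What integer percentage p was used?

24%

#152683 is rgb(21, 38, 131); #101d64 is rgb(16, 29, 100).
On the B channel (widest range): 100 ≈ 131 + (p/100)(0 − 131), so p ≈ 100×(100 − 131)/(0 − 131) = -3100/-131 = 23.66.
p = 24 reproduces all three channels after rounding.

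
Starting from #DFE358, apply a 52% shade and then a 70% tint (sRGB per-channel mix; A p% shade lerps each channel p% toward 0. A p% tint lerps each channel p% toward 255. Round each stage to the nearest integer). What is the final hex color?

#DFE358 is rgb(223, 227, 88).
Lerp each channel 52% toward 0:
  R: 223 + 0.52×(0−223) = 223 − 115.96 = 107.04 → 107
  G: 227 − 118.04 = 108.96 → 109
  B: 88 + 0.52×(0−88) = 88 − 45.76 = 42.24 → 42
After the shade: rgb(107, 109, 42) = #6B6D2A.
Lerp each channel 70% toward 255:
  R: 107 + 0.7×(255−107) = 107 + 103.6 = 210.6 → 211
  G: 109 + 102.2 = 211.2 → 211
  B: 42 + 149.1 = 191.1 → 191
rgb(211, 211, 191) = #D3D3BF.

#D3D3BF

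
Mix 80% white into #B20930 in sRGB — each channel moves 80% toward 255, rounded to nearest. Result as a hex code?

#B20930 is rgb(178, 9, 48).
Lerp each channel 80% toward 255:
  R: 178 + 0.8×(255−178) = 178 + 61.6 = 239.6 → 240
  G: 9 + 0.8×(255−9) = 9 + 196.8 = 205.8 → 206
  B: 48 + 0.8×(255−48) = 48 + 165.6 = 213.6 → 214
rgb(240, 206, 214) = #F0CED6.

#F0CED6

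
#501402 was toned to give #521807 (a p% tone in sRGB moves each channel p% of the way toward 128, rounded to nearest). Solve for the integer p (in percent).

4%

#501402 is rgb(80, 20, 2); #521807 is rgb(82, 24, 7).
On the B channel (widest range): 7 ≈ 2 + (p/100)(128 − 2), so p ≈ 100×(7 − 2)/(128 − 2) = 500/126 = 3.97.
p = 4 reproduces all three channels after rounding.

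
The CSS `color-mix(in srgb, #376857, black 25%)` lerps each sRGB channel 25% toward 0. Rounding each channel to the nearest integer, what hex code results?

#376857 is rgb(55, 104, 87).
A 25% shade moves each channel 25% toward 0:
  R: 55 − 13.75 = 41.25 → 41
  G: 104 + 0.25×(0−104) = 104 − 26 = 78 → 78
  B: 87 + 0.25×(0−87) = 87 − 21.75 = 65.25 → 65
rgb(41, 78, 65) = #294e41.

#294e41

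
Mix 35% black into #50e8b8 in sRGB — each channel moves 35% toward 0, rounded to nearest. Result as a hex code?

#50e8b8 is rgb(80, 232, 184).
Lerp each channel 35% toward 0:
  R: 80 + 0.35×(0−80) = 80 − 28 = 52 → 52
  G: 232 − 81.2 = 150.8 → 151
  B: 184 + 0.35×(0−184) = 184 − 64.4 = 119.6 → 120
rgb(52, 151, 120) = #349778.

#349778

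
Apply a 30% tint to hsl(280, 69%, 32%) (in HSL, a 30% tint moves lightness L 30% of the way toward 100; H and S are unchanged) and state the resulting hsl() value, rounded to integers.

hsl(280, 69%, 52%)

L moves 30% from 32 toward 100: 32 + 20.4 = 52.4 → 52.
H and S are unchanged.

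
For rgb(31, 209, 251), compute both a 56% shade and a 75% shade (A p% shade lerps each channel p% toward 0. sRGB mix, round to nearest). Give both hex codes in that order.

#0E5C6E, #08343F

56% shade:
  R: 31 − 17.36 = 13.64 → 14
  G: 209 + 0.56×(0−209) = 209 − 117.04 = 91.96 → 92
  B: 251 − 140.56 = 110.44 → 110
  → #0E5C6E
75% shade:
  R: 31 + 0.75×(0−31) = 31 − 23.25 = 7.75 → 8
  G: 209 − 156.75 = 52.25 → 52
  B: 251 − 188.25 = 62.75 → 63
  → #08343F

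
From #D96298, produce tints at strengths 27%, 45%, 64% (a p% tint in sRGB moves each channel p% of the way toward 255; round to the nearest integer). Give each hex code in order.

#D96298 is rgb(217, 98, 152).
27%: (217 + 10.26 = 227.26→227, 98 + 42.39 = 140.39→140, 152 + 27.81 = 179.81→180) → #E38CB4
45%: (217 + 17.1 = 234.1→234, 98 + 70.65 = 168.65→169, 152 + 46.35 = 198.35→198) → #EAA9C6
64%: (217 + 24.32 = 241.32→241, 98 + 100.48 = 198.48→198, 152 + 65.92 = 217.92→218) → #F1C6DA

#E38CB4, #EAA9C6, #F1C6DA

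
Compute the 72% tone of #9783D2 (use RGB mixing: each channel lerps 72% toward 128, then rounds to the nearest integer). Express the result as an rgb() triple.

#9783D2 is rgb(151, 131, 210).
A 72% tone moves each channel 72% toward 128:
  R: 151 + 0.72×(128−151) = 151 − 16.56 = 134.44 → 134
  G: 131 − 2.16 = 128.84 → 129
  B: 210 + 0.72×(128−210) = 210 − 59.04 = 150.96 → 151

rgb(134, 129, 151)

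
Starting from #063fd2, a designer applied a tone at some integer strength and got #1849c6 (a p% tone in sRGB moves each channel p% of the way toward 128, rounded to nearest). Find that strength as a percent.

#063fd2 is rgb(6, 63, 210); #1849c6 is rgb(24, 73, 198).
On the R channel (widest range): 24 ≈ 6 + (p/100)(128 − 6), so p ≈ 100×(24 − 6)/(128 − 6) = 1800/122 = 14.75.
p = 15 reproduces all three channels after rounding.

15%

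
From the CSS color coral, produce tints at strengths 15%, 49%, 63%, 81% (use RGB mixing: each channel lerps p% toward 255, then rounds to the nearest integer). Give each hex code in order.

CSS coral is rgb(255, 127, 80).
15%: (255→255, 127 + 19.2 = 146.2→146, 80 + 26.25 = 106.25→106) → #ff926a
49%: (255→255, 127 + 62.72 = 189.72→190, 80 + 85.75 = 165.75→166) → #ffbea6
63%: (255→255, 127 + 80.64 = 207.64→208, 80 + 110.25 = 190.25→190) → #ffd0be
81%: (255→255, 127 + 103.68 = 230.68→231, 80 + 141.75 = 221.75→222) → #ffe7de

#ff926a, #ffbea6, #ffd0be, #ffe7de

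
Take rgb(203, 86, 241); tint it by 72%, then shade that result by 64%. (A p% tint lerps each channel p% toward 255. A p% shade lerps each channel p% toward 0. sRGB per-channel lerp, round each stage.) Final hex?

A 72% tint moves each channel 72% toward 255:
  R: 203 + 0.72×(255−203) = 203 + 37.44 = 240.44 → 240
  G: 86 + 0.72×(255−86) = 86 + 121.68 = 207.68 → 208
  B: 241 + 10.08 = 251.08 → 251
After the tint: rgb(240, 208, 251) = #F0D0FB.
Per channel, c → c + 0.64(0 − c):
  R: 240 + 0.64×(0−240) = 240 − 153.6 = 86.4 → 86
  G: 208 + 0.64×(0−208) = 208 − 133.12 = 74.88 → 75
  B: 251 − 160.64 = 90.36 → 90
rgb(86, 75, 90) = #564B5A.

#564B5A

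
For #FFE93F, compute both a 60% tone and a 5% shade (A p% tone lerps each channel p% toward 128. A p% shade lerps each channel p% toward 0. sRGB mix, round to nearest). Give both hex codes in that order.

#FFE93F is rgb(255, 233, 63).
60% tone:
  R: 255 − 76.2 = 178.8 → 179
  G: 233 + 0.6×(128−233) = 233 − 63 = 170 → 170
  B: 63 + 0.6×(128−63) = 63 + 39 = 102 → 102
  → #B3AA66
5% shade:
  R: 255 − 12.75 = 242.25 → 242
  G: 233 + 0.05×(0−233) = 233 − 11.65 = 221.35 → 221
  B: 63 − 3.15 = 59.85 → 60
  → #F2DD3C

#B3AA66, #F2DD3C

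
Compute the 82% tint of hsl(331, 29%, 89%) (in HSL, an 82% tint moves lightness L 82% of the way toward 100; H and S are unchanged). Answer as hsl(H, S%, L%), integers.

hsl(331, 29%, 98%)

L moves 82% from 89 toward 100: 89 + 9.02 = 98.02 → 98.
H and S are unchanged.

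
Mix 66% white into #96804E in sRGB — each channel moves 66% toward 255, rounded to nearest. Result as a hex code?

#DBD4C3

#96804E is rgb(150, 128, 78).
A 66% tint moves each channel 66% toward 255:
  R: 150 + 0.66×(255−150) = 150 + 69.3 = 219.3 → 219
  G: 128 + 0.66×(255−128) = 128 + 83.82 = 211.82 → 212
  B: 78 + 0.66×(255−78) = 78 + 116.82 = 194.82 → 195
rgb(219, 212, 195) = #DBD4C3.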